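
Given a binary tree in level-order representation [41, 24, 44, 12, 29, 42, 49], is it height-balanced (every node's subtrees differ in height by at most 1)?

Tree (level-order array): [41, 24, 44, 12, 29, 42, 49]
Definition: a tree is height-balanced if, at every node, |h(left) - h(right)| <= 1 (empty subtree has height -1).
Bottom-up per-node check:
  node 12: h_left=-1, h_right=-1, diff=0 [OK], height=0
  node 29: h_left=-1, h_right=-1, diff=0 [OK], height=0
  node 24: h_left=0, h_right=0, diff=0 [OK], height=1
  node 42: h_left=-1, h_right=-1, diff=0 [OK], height=0
  node 49: h_left=-1, h_right=-1, diff=0 [OK], height=0
  node 44: h_left=0, h_right=0, diff=0 [OK], height=1
  node 41: h_left=1, h_right=1, diff=0 [OK], height=2
All nodes satisfy the balance condition.
Result: Balanced


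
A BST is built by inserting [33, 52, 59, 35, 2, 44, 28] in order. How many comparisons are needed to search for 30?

Search path for 30: 33 -> 2 -> 28
Found: False
Comparisons: 3


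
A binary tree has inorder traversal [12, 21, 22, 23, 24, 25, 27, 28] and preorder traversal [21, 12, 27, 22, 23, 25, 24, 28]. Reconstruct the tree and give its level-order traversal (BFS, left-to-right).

Inorder:  [12, 21, 22, 23, 24, 25, 27, 28]
Preorder: [21, 12, 27, 22, 23, 25, 24, 28]
Algorithm: preorder visits root first, so consume preorder in order;
for each root, split the current inorder slice at that value into
left-subtree inorder and right-subtree inorder, then recurse.
Recursive splits:
  root=21; inorder splits into left=[12], right=[22, 23, 24, 25, 27, 28]
  root=12; inorder splits into left=[], right=[]
  root=27; inorder splits into left=[22, 23, 24, 25], right=[28]
  root=22; inorder splits into left=[], right=[23, 24, 25]
  root=23; inorder splits into left=[], right=[24, 25]
  root=25; inorder splits into left=[24], right=[]
  root=24; inorder splits into left=[], right=[]
  root=28; inorder splits into left=[], right=[]
Reconstructed level-order: [21, 12, 27, 22, 28, 23, 25, 24]


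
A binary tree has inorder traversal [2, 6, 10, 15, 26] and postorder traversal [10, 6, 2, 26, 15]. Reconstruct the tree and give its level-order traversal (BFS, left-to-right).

Inorder:   [2, 6, 10, 15, 26]
Postorder: [10, 6, 2, 26, 15]
Algorithm: postorder visits root last, so walk postorder right-to-left;
each value is the root of the current inorder slice — split it at that
value, recurse on the right subtree first, then the left.
Recursive splits:
  root=15; inorder splits into left=[2, 6, 10], right=[26]
  root=26; inorder splits into left=[], right=[]
  root=2; inorder splits into left=[], right=[6, 10]
  root=6; inorder splits into left=[], right=[10]
  root=10; inorder splits into left=[], right=[]
Reconstructed level-order: [15, 2, 26, 6, 10]


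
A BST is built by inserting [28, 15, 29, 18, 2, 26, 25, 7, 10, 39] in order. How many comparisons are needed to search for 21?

Search path for 21: 28 -> 15 -> 18 -> 26 -> 25
Found: False
Comparisons: 5


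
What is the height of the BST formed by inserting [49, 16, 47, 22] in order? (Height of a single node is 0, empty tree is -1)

Insertion order: [49, 16, 47, 22]
Tree (level-order array): [49, 16, None, None, 47, 22]
Compute height bottom-up (empty subtree = -1):
  height(22) = 1 + max(-1, -1) = 0
  height(47) = 1 + max(0, -1) = 1
  height(16) = 1 + max(-1, 1) = 2
  height(49) = 1 + max(2, -1) = 3
Height = 3


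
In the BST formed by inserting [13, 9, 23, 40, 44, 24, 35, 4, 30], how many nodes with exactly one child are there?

Tree built from: [13, 9, 23, 40, 44, 24, 35, 4, 30]
Tree (level-order array): [13, 9, 23, 4, None, None, 40, None, None, 24, 44, None, 35, None, None, 30]
Rule: These are nodes with exactly 1 non-null child.
Per-node child counts:
  node 13: 2 child(ren)
  node 9: 1 child(ren)
  node 4: 0 child(ren)
  node 23: 1 child(ren)
  node 40: 2 child(ren)
  node 24: 1 child(ren)
  node 35: 1 child(ren)
  node 30: 0 child(ren)
  node 44: 0 child(ren)
Matching nodes: [9, 23, 24, 35]
Count of nodes with exactly one child: 4


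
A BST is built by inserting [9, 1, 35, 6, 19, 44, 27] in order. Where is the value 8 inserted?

Starting tree (level order): [9, 1, 35, None, 6, 19, 44, None, None, None, 27]
Insertion path: 9 -> 1 -> 6
Result: insert 8 as right child of 6
Final tree (level order): [9, 1, 35, None, 6, 19, 44, None, 8, None, 27]


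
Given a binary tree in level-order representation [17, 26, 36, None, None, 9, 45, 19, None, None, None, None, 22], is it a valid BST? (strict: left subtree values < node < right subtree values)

Level-order array: [17, 26, 36, None, None, 9, 45, 19, None, None, None, None, 22]
Validate using subtree bounds (lo, hi): at each node, require lo < value < hi,
then recurse left with hi=value and right with lo=value.
Preorder trace (stopping at first violation):
  at node 17 with bounds (-inf, +inf): OK
  at node 26 with bounds (-inf, 17): VIOLATION
Node 26 violates its bound: not (-inf < 26 < 17).
Result: Not a valid BST


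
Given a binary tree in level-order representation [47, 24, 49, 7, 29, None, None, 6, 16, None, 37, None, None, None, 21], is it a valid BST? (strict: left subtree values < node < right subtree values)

Level-order array: [47, 24, 49, 7, 29, None, None, 6, 16, None, 37, None, None, None, 21]
Validate using subtree bounds (lo, hi): at each node, require lo < value < hi,
then recurse left with hi=value and right with lo=value.
Preorder trace (stopping at first violation):
  at node 47 with bounds (-inf, +inf): OK
  at node 24 with bounds (-inf, 47): OK
  at node 7 with bounds (-inf, 24): OK
  at node 6 with bounds (-inf, 7): OK
  at node 16 with bounds (7, 24): OK
  at node 21 with bounds (16, 24): OK
  at node 29 with bounds (24, 47): OK
  at node 37 with bounds (29, 47): OK
  at node 49 with bounds (47, +inf): OK
No violation found at any node.
Result: Valid BST


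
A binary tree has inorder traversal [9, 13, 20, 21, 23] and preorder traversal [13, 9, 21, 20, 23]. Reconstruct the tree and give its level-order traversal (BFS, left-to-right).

Inorder:  [9, 13, 20, 21, 23]
Preorder: [13, 9, 21, 20, 23]
Algorithm: preorder visits root first, so consume preorder in order;
for each root, split the current inorder slice at that value into
left-subtree inorder and right-subtree inorder, then recurse.
Recursive splits:
  root=13; inorder splits into left=[9], right=[20, 21, 23]
  root=9; inorder splits into left=[], right=[]
  root=21; inorder splits into left=[20], right=[23]
  root=20; inorder splits into left=[], right=[]
  root=23; inorder splits into left=[], right=[]
Reconstructed level-order: [13, 9, 21, 20, 23]


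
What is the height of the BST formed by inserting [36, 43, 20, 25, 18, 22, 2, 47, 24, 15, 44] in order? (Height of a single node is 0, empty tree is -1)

Insertion order: [36, 43, 20, 25, 18, 22, 2, 47, 24, 15, 44]
Tree (level-order array): [36, 20, 43, 18, 25, None, 47, 2, None, 22, None, 44, None, None, 15, None, 24]
Compute height bottom-up (empty subtree = -1):
  height(15) = 1 + max(-1, -1) = 0
  height(2) = 1 + max(-1, 0) = 1
  height(18) = 1 + max(1, -1) = 2
  height(24) = 1 + max(-1, -1) = 0
  height(22) = 1 + max(-1, 0) = 1
  height(25) = 1 + max(1, -1) = 2
  height(20) = 1 + max(2, 2) = 3
  height(44) = 1 + max(-1, -1) = 0
  height(47) = 1 + max(0, -1) = 1
  height(43) = 1 + max(-1, 1) = 2
  height(36) = 1 + max(3, 2) = 4
Height = 4


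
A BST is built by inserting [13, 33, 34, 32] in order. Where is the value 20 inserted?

Starting tree (level order): [13, None, 33, 32, 34]
Insertion path: 13 -> 33 -> 32
Result: insert 20 as left child of 32
Final tree (level order): [13, None, 33, 32, 34, 20]


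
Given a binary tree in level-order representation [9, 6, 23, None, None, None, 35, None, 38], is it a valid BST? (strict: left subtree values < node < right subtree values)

Level-order array: [9, 6, 23, None, None, None, 35, None, 38]
Validate using subtree bounds (lo, hi): at each node, require lo < value < hi,
then recurse left with hi=value and right with lo=value.
Preorder trace (stopping at first violation):
  at node 9 with bounds (-inf, +inf): OK
  at node 6 with bounds (-inf, 9): OK
  at node 23 with bounds (9, +inf): OK
  at node 35 with bounds (23, +inf): OK
  at node 38 with bounds (35, +inf): OK
No violation found at any node.
Result: Valid BST


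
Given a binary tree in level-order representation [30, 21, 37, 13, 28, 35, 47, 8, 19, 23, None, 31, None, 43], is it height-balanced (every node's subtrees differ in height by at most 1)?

Tree (level-order array): [30, 21, 37, 13, 28, 35, 47, 8, 19, 23, None, 31, None, 43]
Definition: a tree is height-balanced if, at every node, |h(left) - h(right)| <= 1 (empty subtree has height -1).
Bottom-up per-node check:
  node 8: h_left=-1, h_right=-1, diff=0 [OK], height=0
  node 19: h_left=-1, h_right=-1, diff=0 [OK], height=0
  node 13: h_left=0, h_right=0, diff=0 [OK], height=1
  node 23: h_left=-1, h_right=-1, diff=0 [OK], height=0
  node 28: h_left=0, h_right=-1, diff=1 [OK], height=1
  node 21: h_left=1, h_right=1, diff=0 [OK], height=2
  node 31: h_left=-1, h_right=-1, diff=0 [OK], height=0
  node 35: h_left=0, h_right=-1, diff=1 [OK], height=1
  node 43: h_left=-1, h_right=-1, diff=0 [OK], height=0
  node 47: h_left=0, h_right=-1, diff=1 [OK], height=1
  node 37: h_left=1, h_right=1, diff=0 [OK], height=2
  node 30: h_left=2, h_right=2, diff=0 [OK], height=3
All nodes satisfy the balance condition.
Result: Balanced


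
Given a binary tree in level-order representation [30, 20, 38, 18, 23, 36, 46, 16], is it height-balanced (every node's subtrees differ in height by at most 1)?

Tree (level-order array): [30, 20, 38, 18, 23, 36, 46, 16]
Definition: a tree is height-balanced if, at every node, |h(left) - h(right)| <= 1 (empty subtree has height -1).
Bottom-up per-node check:
  node 16: h_left=-1, h_right=-1, diff=0 [OK], height=0
  node 18: h_left=0, h_right=-1, diff=1 [OK], height=1
  node 23: h_left=-1, h_right=-1, diff=0 [OK], height=0
  node 20: h_left=1, h_right=0, diff=1 [OK], height=2
  node 36: h_left=-1, h_right=-1, diff=0 [OK], height=0
  node 46: h_left=-1, h_right=-1, diff=0 [OK], height=0
  node 38: h_left=0, h_right=0, diff=0 [OK], height=1
  node 30: h_left=2, h_right=1, diff=1 [OK], height=3
All nodes satisfy the balance condition.
Result: Balanced


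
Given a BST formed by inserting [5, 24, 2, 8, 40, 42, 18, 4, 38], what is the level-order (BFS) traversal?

Tree insertion order: [5, 24, 2, 8, 40, 42, 18, 4, 38]
Tree (level-order array): [5, 2, 24, None, 4, 8, 40, None, None, None, 18, 38, 42]
BFS from the root, enqueuing left then right child of each popped node:
  queue [5] -> pop 5, enqueue [2, 24], visited so far: [5]
  queue [2, 24] -> pop 2, enqueue [4], visited so far: [5, 2]
  queue [24, 4] -> pop 24, enqueue [8, 40], visited so far: [5, 2, 24]
  queue [4, 8, 40] -> pop 4, enqueue [none], visited so far: [5, 2, 24, 4]
  queue [8, 40] -> pop 8, enqueue [18], visited so far: [5, 2, 24, 4, 8]
  queue [40, 18] -> pop 40, enqueue [38, 42], visited so far: [5, 2, 24, 4, 8, 40]
  queue [18, 38, 42] -> pop 18, enqueue [none], visited so far: [5, 2, 24, 4, 8, 40, 18]
  queue [38, 42] -> pop 38, enqueue [none], visited so far: [5, 2, 24, 4, 8, 40, 18, 38]
  queue [42] -> pop 42, enqueue [none], visited so far: [5, 2, 24, 4, 8, 40, 18, 38, 42]
Result: [5, 2, 24, 4, 8, 40, 18, 38, 42]


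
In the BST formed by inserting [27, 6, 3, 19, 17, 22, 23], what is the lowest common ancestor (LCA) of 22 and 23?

Tree insertion order: [27, 6, 3, 19, 17, 22, 23]
Tree (level-order array): [27, 6, None, 3, 19, None, None, 17, 22, None, None, None, 23]
In a BST, the LCA of p=22, q=23 is the first node v on the
root-to-leaf path with p <= v <= q (go left if both < v, right if both > v).
Walk from root:
  at 27: both 22 and 23 < 27, go left
  at 6: both 22 and 23 > 6, go right
  at 19: both 22 and 23 > 19, go right
  at 22: 22 <= 22 <= 23, this is the LCA
LCA = 22


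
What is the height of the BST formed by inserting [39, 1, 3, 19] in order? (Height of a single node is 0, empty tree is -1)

Insertion order: [39, 1, 3, 19]
Tree (level-order array): [39, 1, None, None, 3, None, 19]
Compute height bottom-up (empty subtree = -1):
  height(19) = 1 + max(-1, -1) = 0
  height(3) = 1 + max(-1, 0) = 1
  height(1) = 1 + max(-1, 1) = 2
  height(39) = 1 + max(2, -1) = 3
Height = 3


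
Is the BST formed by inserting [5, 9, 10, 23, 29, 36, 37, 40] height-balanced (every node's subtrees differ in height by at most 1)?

Tree (level-order array): [5, None, 9, None, 10, None, 23, None, 29, None, 36, None, 37, None, 40]
Definition: a tree is height-balanced if, at every node, |h(left) - h(right)| <= 1 (empty subtree has height -1).
Bottom-up per-node check:
  node 40: h_left=-1, h_right=-1, diff=0 [OK], height=0
  node 37: h_left=-1, h_right=0, diff=1 [OK], height=1
  node 36: h_left=-1, h_right=1, diff=2 [FAIL (|-1-1|=2 > 1)], height=2
  node 29: h_left=-1, h_right=2, diff=3 [FAIL (|-1-2|=3 > 1)], height=3
  node 23: h_left=-1, h_right=3, diff=4 [FAIL (|-1-3|=4 > 1)], height=4
  node 10: h_left=-1, h_right=4, diff=5 [FAIL (|-1-4|=5 > 1)], height=5
  node 9: h_left=-1, h_right=5, diff=6 [FAIL (|-1-5|=6 > 1)], height=6
  node 5: h_left=-1, h_right=6, diff=7 [FAIL (|-1-6|=7 > 1)], height=7
Node 36 violates the condition: |-1 - 1| = 2 > 1.
Result: Not balanced


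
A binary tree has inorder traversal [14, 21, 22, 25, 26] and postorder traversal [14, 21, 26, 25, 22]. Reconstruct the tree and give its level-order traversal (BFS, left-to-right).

Inorder:   [14, 21, 22, 25, 26]
Postorder: [14, 21, 26, 25, 22]
Algorithm: postorder visits root last, so walk postorder right-to-left;
each value is the root of the current inorder slice — split it at that
value, recurse on the right subtree first, then the left.
Recursive splits:
  root=22; inorder splits into left=[14, 21], right=[25, 26]
  root=25; inorder splits into left=[], right=[26]
  root=26; inorder splits into left=[], right=[]
  root=21; inorder splits into left=[14], right=[]
  root=14; inorder splits into left=[], right=[]
Reconstructed level-order: [22, 21, 25, 14, 26]


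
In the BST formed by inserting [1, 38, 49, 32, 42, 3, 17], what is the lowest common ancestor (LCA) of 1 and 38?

Tree insertion order: [1, 38, 49, 32, 42, 3, 17]
Tree (level-order array): [1, None, 38, 32, 49, 3, None, 42, None, None, 17]
In a BST, the LCA of p=1, q=38 is the first node v on the
root-to-leaf path with p <= v <= q (go left if both < v, right if both > v).
Walk from root:
  at 1: 1 <= 1 <= 38, this is the LCA
LCA = 1


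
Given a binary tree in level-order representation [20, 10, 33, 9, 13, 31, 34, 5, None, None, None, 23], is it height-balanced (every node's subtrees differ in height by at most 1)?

Tree (level-order array): [20, 10, 33, 9, 13, 31, 34, 5, None, None, None, 23]
Definition: a tree is height-balanced if, at every node, |h(left) - h(right)| <= 1 (empty subtree has height -1).
Bottom-up per-node check:
  node 5: h_left=-1, h_right=-1, diff=0 [OK], height=0
  node 9: h_left=0, h_right=-1, diff=1 [OK], height=1
  node 13: h_left=-1, h_right=-1, diff=0 [OK], height=0
  node 10: h_left=1, h_right=0, diff=1 [OK], height=2
  node 23: h_left=-1, h_right=-1, diff=0 [OK], height=0
  node 31: h_left=0, h_right=-1, diff=1 [OK], height=1
  node 34: h_left=-1, h_right=-1, diff=0 [OK], height=0
  node 33: h_left=1, h_right=0, diff=1 [OK], height=2
  node 20: h_left=2, h_right=2, diff=0 [OK], height=3
All nodes satisfy the balance condition.
Result: Balanced


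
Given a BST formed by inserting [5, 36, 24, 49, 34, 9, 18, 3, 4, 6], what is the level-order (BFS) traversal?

Tree insertion order: [5, 36, 24, 49, 34, 9, 18, 3, 4, 6]
Tree (level-order array): [5, 3, 36, None, 4, 24, 49, None, None, 9, 34, None, None, 6, 18]
BFS from the root, enqueuing left then right child of each popped node:
  queue [5] -> pop 5, enqueue [3, 36], visited so far: [5]
  queue [3, 36] -> pop 3, enqueue [4], visited so far: [5, 3]
  queue [36, 4] -> pop 36, enqueue [24, 49], visited so far: [5, 3, 36]
  queue [4, 24, 49] -> pop 4, enqueue [none], visited so far: [5, 3, 36, 4]
  queue [24, 49] -> pop 24, enqueue [9, 34], visited so far: [5, 3, 36, 4, 24]
  queue [49, 9, 34] -> pop 49, enqueue [none], visited so far: [5, 3, 36, 4, 24, 49]
  queue [9, 34] -> pop 9, enqueue [6, 18], visited so far: [5, 3, 36, 4, 24, 49, 9]
  queue [34, 6, 18] -> pop 34, enqueue [none], visited so far: [5, 3, 36, 4, 24, 49, 9, 34]
  queue [6, 18] -> pop 6, enqueue [none], visited so far: [5, 3, 36, 4, 24, 49, 9, 34, 6]
  queue [18] -> pop 18, enqueue [none], visited so far: [5, 3, 36, 4, 24, 49, 9, 34, 6, 18]
Result: [5, 3, 36, 4, 24, 49, 9, 34, 6, 18]


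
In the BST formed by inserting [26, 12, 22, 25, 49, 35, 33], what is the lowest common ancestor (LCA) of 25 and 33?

Tree insertion order: [26, 12, 22, 25, 49, 35, 33]
Tree (level-order array): [26, 12, 49, None, 22, 35, None, None, 25, 33]
In a BST, the LCA of p=25, q=33 is the first node v on the
root-to-leaf path with p <= v <= q (go left if both < v, right if both > v).
Walk from root:
  at 26: 25 <= 26 <= 33, this is the LCA
LCA = 26


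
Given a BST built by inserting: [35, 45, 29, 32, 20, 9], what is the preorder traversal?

Tree insertion order: [35, 45, 29, 32, 20, 9]
Tree (level-order array): [35, 29, 45, 20, 32, None, None, 9]
Preorder traversal: [35, 29, 20, 9, 32, 45]


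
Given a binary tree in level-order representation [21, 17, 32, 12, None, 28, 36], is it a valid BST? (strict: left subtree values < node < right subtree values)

Level-order array: [21, 17, 32, 12, None, 28, 36]
Validate using subtree bounds (lo, hi): at each node, require lo < value < hi,
then recurse left with hi=value and right with lo=value.
Preorder trace (stopping at first violation):
  at node 21 with bounds (-inf, +inf): OK
  at node 17 with bounds (-inf, 21): OK
  at node 12 with bounds (-inf, 17): OK
  at node 32 with bounds (21, +inf): OK
  at node 28 with bounds (21, 32): OK
  at node 36 with bounds (32, +inf): OK
No violation found at any node.
Result: Valid BST


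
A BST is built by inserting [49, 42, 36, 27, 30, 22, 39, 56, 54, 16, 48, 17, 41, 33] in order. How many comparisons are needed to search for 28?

Search path for 28: 49 -> 42 -> 36 -> 27 -> 30
Found: False
Comparisons: 5


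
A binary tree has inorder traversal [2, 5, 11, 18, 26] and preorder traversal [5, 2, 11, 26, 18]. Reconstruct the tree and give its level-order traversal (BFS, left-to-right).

Inorder:  [2, 5, 11, 18, 26]
Preorder: [5, 2, 11, 26, 18]
Algorithm: preorder visits root first, so consume preorder in order;
for each root, split the current inorder slice at that value into
left-subtree inorder and right-subtree inorder, then recurse.
Recursive splits:
  root=5; inorder splits into left=[2], right=[11, 18, 26]
  root=2; inorder splits into left=[], right=[]
  root=11; inorder splits into left=[], right=[18, 26]
  root=26; inorder splits into left=[18], right=[]
  root=18; inorder splits into left=[], right=[]
Reconstructed level-order: [5, 2, 11, 26, 18]


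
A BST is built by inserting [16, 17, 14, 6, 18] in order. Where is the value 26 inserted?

Starting tree (level order): [16, 14, 17, 6, None, None, 18]
Insertion path: 16 -> 17 -> 18
Result: insert 26 as right child of 18
Final tree (level order): [16, 14, 17, 6, None, None, 18, None, None, None, 26]


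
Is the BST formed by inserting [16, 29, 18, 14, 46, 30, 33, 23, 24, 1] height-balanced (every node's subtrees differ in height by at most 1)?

Tree (level-order array): [16, 14, 29, 1, None, 18, 46, None, None, None, 23, 30, None, None, 24, None, 33]
Definition: a tree is height-balanced if, at every node, |h(left) - h(right)| <= 1 (empty subtree has height -1).
Bottom-up per-node check:
  node 1: h_left=-1, h_right=-1, diff=0 [OK], height=0
  node 14: h_left=0, h_right=-1, diff=1 [OK], height=1
  node 24: h_left=-1, h_right=-1, diff=0 [OK], height=0
  node 23: h_left=-1, h_right=0, diff=1 [OK], height=1
  node 18: h_left=-1, h_right=1, diff=2 [FAIL (|-1-1|=2 > 1)], height=2
  node 33: h_left=-1, h_right=-1, diff=0 [OK], height=0
  node 30: h_left=-1, h_right=0, diff=1 [OK], height=1
  node 46: h_left=1, h_right=-1, diff=2 [FAIL (|1--1|=2 > 1)], height=2
  node 29: h_left=2, h_right=2, diff=0 [OK], height=3
  node 16: h_left=1, h_right=3, diff=2 [FAIL (|1-3|=2 > 1)], height=4
Node 18 violates the condition: |-1 - 1| = 2 > 1.
Result: Not balanced


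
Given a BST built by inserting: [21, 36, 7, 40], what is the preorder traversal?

Tree insertion order: [21, 36, 7, 40]
Tree (level-order array): [21, 7, 36, None, None, None, 40]
Preorder traversal: [21, 7, 36, 40]


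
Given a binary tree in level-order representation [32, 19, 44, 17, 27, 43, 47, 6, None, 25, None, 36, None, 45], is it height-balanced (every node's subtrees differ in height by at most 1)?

Tree (level-order array): [32, 19, 44, 17, 27, 43, 47, 6, None, 25, None, 36, None, 45]
Definition: a tree is height-balanced if, at every node, |h(left) - h(right)| <= 1 (empty subtree has height -1).
Bottom-up per-node check:
  node 6: h_left=-1, h_right=-1, diff=0 [OK], height=0
  node 17: h_left=0, h_right=-1, diff=1 [OK], height=1
  node 25: h_left=-1, h_right=-1, diff=0 [OK], height=0
  node 27: h_left=0, h_right=-1, diff=1 [OK], height=1
  node 19: h_left=1, h_right=1, diff=0 [OK], height=2
  node 36: h_left=-1, h_right=-1, diff=0 [OK], height=0
  node 43: h_left=0, h_right=-1, diff=1 [OK], height=1
  node 45: h_left=-1, h_right=-1, diff=0 [OK], height=0
  node 47: h_left=0, h_right=-1, diff=1 [OK], height=1
  node 44: h_left=1, h_right=1, diff=0 [OK], height=2
  node 32: h_left=2, h_right=2, diff=0 [OK], height=3
All nodes satisfy the balance condition.
Result: Balanced


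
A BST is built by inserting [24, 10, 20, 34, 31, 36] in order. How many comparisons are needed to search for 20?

Search path for 20: 24 -> 10 -> 20
Found: True
Comparisons: 3


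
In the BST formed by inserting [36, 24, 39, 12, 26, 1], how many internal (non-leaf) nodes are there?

Tree built from: [36, 24, 39, 12, 26, 1]
Tree (level-order array): [36, 24, 39, 12, 26, None, None, 1]
Rule: An internal node has at least one child.
Per-node child counts:
  node 36: 2 child(ren)
  node 24: 2 child(ren)
  node 12: 1 child(ren)
  node 1: 0 child(ren)
  node 26: 0 child(ren)
  node 39: 0 child(ren)
Matching nodes: [36, 24, 12]
Count of internal (non-leaf) nodes: 3


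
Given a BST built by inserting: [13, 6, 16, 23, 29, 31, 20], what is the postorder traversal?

Tree insertion order: [13, 6, 16, 23, 29, 31, 20]
Tree (level-order array): [13, 6, 16, None, None, None, 23, 20, 29, None, None, None, 31]
Postorder traversal: [6, 20, 31, 29, 23, 16, 13]


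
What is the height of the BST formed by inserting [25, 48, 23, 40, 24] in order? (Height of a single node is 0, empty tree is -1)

Insertion order: [25, 48, 23, 40, 24]
Tree (level-order array): [25, 23, 48, None, 24, 40]
Compute height bottom-up (empty subtree = -1):
  height(24) = 1 + max(-1, -1) = 0
  height(23) = 1 + max(-1, 0) = 1
  height(40) = 1 + max(-1, -1) = 0
  height(48) = 1 + max(0, -1) = 1
  height(25) = 1 + max(1, 1) = 2
Height = 2


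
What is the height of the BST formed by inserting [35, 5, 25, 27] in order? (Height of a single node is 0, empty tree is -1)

Insertion order: [35, 5, 25, 27]
Tree (level-order array): [35, 5, None, None, 25, None, 27]
Compute height bottom-up (empty subtree = -1):
  height(27) = 1 + max(-1, -1) = 0
  height(25) = 1 + max(-1, 0) = 1
  height(5) = 1 + max(-1, 1) = 2
  height(35) = 1 + max(2, -1) = 3
Height = 3


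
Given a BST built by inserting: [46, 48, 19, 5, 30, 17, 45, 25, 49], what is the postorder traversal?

Tree insertion order: [46, 48, 19, 5, 30, 17, 45, 25, 49]
Tree (level-order array): [46, 19, 48, 5, 30, None, 49, None, 17, 25, 45]
Postorder traversal: [17, 5, 25, 45, 30, 19, 49, 48, 46]


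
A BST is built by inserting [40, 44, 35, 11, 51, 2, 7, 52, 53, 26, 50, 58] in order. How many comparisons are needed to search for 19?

Search path for 19: 40 -> 35 -> 11 -> 26
Found: False
Comparisons: 4


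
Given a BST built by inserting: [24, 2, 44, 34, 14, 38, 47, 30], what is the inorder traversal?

Tree insertion order: [24, 2, 44, 34, 14, 38, 47, 30]
Tree (level-order array): [24, 2, 44, None, 14, 34, 47, None, None, 30, 38]
Inorder traversal: [2, 14, 24, 30, 34, 38, 44, 47]


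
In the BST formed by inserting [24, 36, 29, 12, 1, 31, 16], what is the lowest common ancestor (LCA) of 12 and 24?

Tree insertion order: [24, 36, 29, 12, 1, 31, 16]
Tree (level-order array): [24, 12, 36, 1, 16, 29, None, None, None, None, None, None, 31]
In a BST, the LCA of p=12, q=24 is the first node v on the
root-to-leaf path with p <= v <= q (go left if both < v, right if both > v).
Walk from root:
  at 24: 12 <= 24 <= 24, this is the LCA
LCA = 24


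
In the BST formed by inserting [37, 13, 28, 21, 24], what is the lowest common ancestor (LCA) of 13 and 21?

Tree insertion order: [37, 13, 28, 21, 24]
Tree (level-order array): [37, 13, None, None, 28, 21, None, None, 24]
In a BST, the LCA of p=13, q=21 is the first node v on the
root-to-leaf path with p <= v <= q (go left if both < v, right if both > v).
Walk from root:
  at 37: both 13 and 21 < 37, go left
  at 13: 13 <= 13 <= 21, this is the LCA
LCA = 13


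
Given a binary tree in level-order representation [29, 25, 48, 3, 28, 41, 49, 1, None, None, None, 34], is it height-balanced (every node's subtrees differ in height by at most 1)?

Tree (level-order array): [29, 25, 48, 3, 28, 41, 49, 1, None, None, None, 34]
Definition: a tree is height-balanced if, at every node, |h(left) - h(right)| <= 1 (empty subtree has height -1).
Bottom-up per-node check:
  node 1: h_left=-1, h_right=-1, diff=0 [OK], height=0
  node 3: h_left=0, h_right=-1, diff=1 [OK], height=1
  node 28: h_left=-1, h_right=-1, diff=0 [OK], height=0
  node 25: h_left=1, h_right=0, diff=1 [OK], height=2
  node 34: h_left=-1, h_right=-1, diff=0 [OK], height=0
  node 41: h_left=0, h_right=-1, diff=1 [OK], height=1
  node 49: h_left=-1, h_right=-1, diff=0 [OK], height=0
  node 48: h_left=1, h_right=0, diff=1 [OK], height=2
  node 29: h_left=2, h_right=2, diff=0 [OK], height=3
All nodes satisfy the balance condition.
Result: Balanced


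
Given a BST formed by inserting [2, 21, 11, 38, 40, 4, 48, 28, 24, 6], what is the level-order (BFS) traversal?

Tree insertion order: [2, 21, 11, 38, 40, 4, 48, 28, 24, 6]
Tree (level-order array): [2, None, 21, 11, 38, 4, None, 28, 40, None, 6, 24, None, None, 48]
BFS from the root, enqueuing left then right child of each popped node:
  queue [2] -> pop 2, enqueue [21], visited so far: [2]
  queue [21] -> pop 21, enqueue [11, 38], visited so far: [2, 21]
  queue [11, 38] -> pop 11, enqueue [4], visited so far: [2, 21, 11]
  queue [38, 4] -> pop 38, enqueue [28, 40], visited so far: [2, 21, 11, 38]
  queue [4, 28, 40] -> pop 4, enqueue [6], visited so far: [2, 21, 11, 38, 4]
  queue [28, 40, 6] -> pop 28, enqueue [24], visited so far: [2, 21, 11, 38, 4, 28]
  queue [40, 6, 24] -> pop 40, enqueue [48], visited so far: [2, 21, 11, 38, 4, 28, 40]
  queue [6, 24, 48] -> pop 6, enqueue [none], visited so far: [2, 21, 11, 38, 4, 28, 40, 6]
  queue [24, 48] -> pop 24, enqueue [none], visited so far: [2, 21, 11, 38, 4, 28, 40, 6, 24]
  queue [48] -> pop 48, enqueue [none], visited so far: [2, 21, 11, 38, 4, 28, 40, 6, 24, 48]
Result: [2, 21, 11, 38, 4, 28, 40, 6, 24, 48]


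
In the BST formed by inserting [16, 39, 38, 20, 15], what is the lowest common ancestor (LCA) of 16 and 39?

Tree insertion order: [16, 39, 38, 20, 15]
Tree (level-order array): [16, 15, 39, None, None, 38, None, 20]
In a BST, the LCA of p=16, q=39 is the first node v on the
root-to-leaf path with p <= v <= q (go left if both < v, right if both > v).
Walk from root:
  at 16: 16 <= 16 <= 39, this is the LCA
LCA = 16


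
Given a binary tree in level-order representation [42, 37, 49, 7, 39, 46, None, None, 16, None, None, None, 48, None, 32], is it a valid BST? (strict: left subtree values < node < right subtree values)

Level-order array: [42, 37, 49, 7, 39, 46, None, None, 16, None, None, None, 48, None, 32]
Validate using subtree bounds (lo, hi): at each node, require lo < value < hi,
then recurse left with hi=value and right with lo=value.
Preorder trace (stopping at first violation):
  at node 42 with bounds (-inf, +inf): OK
  at node 37 with bounds (-inf, 42): OK
  at node 7 with bounds (-inf, 37): OK
  at node 16 with bounds (7, 37): OK
  at node 32 with bounds (16, 37): OK
  at node 39 with bounds (37, 42): OK
  at node 49 with bounds (42, +inf): OK
  at node 46 with bounds (42, 49): OK
  at node 48 with bounds (46, 49): OK
No violation found at any node.
Result: Valid BST


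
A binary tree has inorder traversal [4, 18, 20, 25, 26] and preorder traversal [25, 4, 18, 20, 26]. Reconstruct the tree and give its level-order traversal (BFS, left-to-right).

Inorder:  [4, 18, 20, 25, 26]
Preorder: [25, 4, 18, 20, 26]
Algorithm: preorder visits root first, so consume preorder in order;
for each root, split the current inorder slice at that value into
left-subtree inorder and right-subtree inorder, then recurse.
Recursive splits:
  root=25; inorder splits into left=[4, 18, 20], right=[26]
  root=4; inorder splits into left=[], right=[18, 20]
  root=18; inorder splits into left=[], right=[20]
  root=20; inorder splits into left=[], right=[]
  root=26; inorder splits into left=[], right=[]
Reconstructed level-order: [25, 4, 26, 18, 20]


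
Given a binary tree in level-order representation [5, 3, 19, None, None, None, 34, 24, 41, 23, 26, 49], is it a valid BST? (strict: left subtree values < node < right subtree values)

Level-order array: [5, 3, 19, None, None, None, 34, 24, 41, 23, 26, 49]
Validate using subtree bounds (lo, hi): at each node, require lo < value < hi,
then recurse left with hi=value and right with lo=value.
Preorder trace (stopping at first violation):
  at node 5 with bounds (-inf, +inf): OK
  at node 3 with bounds (-inf, 5): OK
  at node 19 with bounds (5, +inf): OK
  at node 34 with bounds (19, +inf): OK
  at node 24 with bounds (19, 34): OK
  at node 23 with bounds (19, 24): OK
  at node 26 with bounds (24, 34): OK
  at node 41 with bounds (34, +inf): OK
  at node 49 with bounds (34, 41): VIOLATION
Node 49 violates its bound: not (34 < 49 < 41).
Result: Not a valid BST


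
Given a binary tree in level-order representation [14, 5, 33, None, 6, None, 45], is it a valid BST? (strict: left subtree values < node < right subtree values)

Level-order array: [14, 5, 33, None, 6, None, 45]
Validate using subtree bounds (lo, hi): at each node, require lo < value < hi,
then recurse left with hi=value and right with lo=value.
Preorder trace (stopping at first violation):
  at node 14 with bounds (-inf, +inf): OK
  at node 5 with bounds (-inf, 14): OK
  at node 6 with bounds (5, 14): OK
  at node 33 with bounds (14, +inf): OK
  at node 45 with bounds (33, +inf): OK
No violation found at any node.
Result: Valid BST


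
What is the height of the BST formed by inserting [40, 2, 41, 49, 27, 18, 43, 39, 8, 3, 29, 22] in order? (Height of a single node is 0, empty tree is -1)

Insertion order: [40, 2, 41, 49, 27, 18, 43, 39, 8, 3, 29, 22]
Tree (level-order array): [40, 2, 41, None, 27, None, 49, 18, 39, 43, None, 8, 22, 29, None, None, None, 3]
Compute height bottom-up (empty subtree = -1):
  height(3) = 1 + max(-1, -1) = 0
  height(8) = 1 + max(0, -1) = 1
  height(22) = 1 + max(-1, -1) = 0
  height(18) = 1 + max(1, 0) = 2
  height(29) = 1 + max(-1, -1) = 0
  height(39) = 1 + max(0, -1) = 1
  height(27) = 1 + max(2, 1) = 3
  height(2) = 1 + max(-1, 3) = 4
  height(43) = 1 + max(-1, -1) = 0
  height(49) = 1 + max(0, -1) = 1
  height(41) = 1 + max(-1, 1) = 2
  height(40) = 1 + max(4, 2) = 5
Height = 5


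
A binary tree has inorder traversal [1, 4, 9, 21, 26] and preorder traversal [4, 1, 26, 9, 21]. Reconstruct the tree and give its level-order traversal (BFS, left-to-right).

Inorder:  [1, 4, 9, 21, 26]
Preorder: [4, 1, 26, 9, 21]
Algorithm: preorder visits root first, so consume preorder in order;
for each root, split the current inorder slice at that value into
left-subtree inorder and right-subtree inorder, then recurse.
Recursive splits:
  root=4; inorder splits into left=[1], right=[9, 21, 26]
  root=1; inorder splits into left=[], right=[]
  root=26; inorder splits into left=[9, 21], right=[]
  root=9; inorder splits into left=[], right=[21]
  root=21; inorder splits into left=[], right=[]
Reconstructed level-order: [4, 1, 26, 9, 21]


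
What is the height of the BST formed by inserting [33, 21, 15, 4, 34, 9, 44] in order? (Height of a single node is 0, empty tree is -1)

Insertion order: [33, 21, 15, 4, 34, 9, 44]
Tree (level-order array): [33, 21, 34, 15, None, None, 44, 4, None, None, None, None, 9]
Compute height bottom-up (empty subtree = -1):
  height(9) = 1 + max(-1, -1) = 0
  height(4) = 1 + max(-1, 0) = 1
  height(15) = 1 + max(1, -1) = 2
  height(21) = 1 + max(2, -1) = 3
  height(44) = 1 + max(-1, -1) = 0
  height(34) = 1 + max(-1, 0) = 1
  height(33) = 1 + max(3, 1) = 4
Height = 4


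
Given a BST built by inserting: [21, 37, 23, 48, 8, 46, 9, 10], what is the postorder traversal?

Tree insertion order: [21, 37, 23, 48, 8, 46, 9, 10]
Tree (level-order array): [21, 8, 37, None, 9, 23, 48, None, 10, None, None, 46]
Postorder traversal: [10, 9, 8, 23, 46, 48, 37, 21]


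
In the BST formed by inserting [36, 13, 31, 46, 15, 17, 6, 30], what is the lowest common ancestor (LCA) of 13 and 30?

Tree insertion order: [36, 13, 31, 46, 15, 17, 6, 30]
Tree (level-order array): [36, 13, 46, 6, 31, None, None, None, None, 15, None, None, 17, None, 30]
In a BST, the LCA of p=13, q=30 is the first node v on the
root-to-leaf path with p <= v <= q (go left if both < v, right if both > v).
Walk from root:
  at 36: both 13 and 30 < 36, go left
  at 13: 13 <= 13 <= 30, this is the LCA
LCA = 13


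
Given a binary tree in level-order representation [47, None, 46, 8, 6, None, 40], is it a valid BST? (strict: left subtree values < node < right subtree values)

Level-order array: [47, None, 46, 8, 6, None, 40]
Validate using subtree bounds (lo, hi): at each node, require lo < value < hi,
then recurse left with hi=value and right with lo=value.
Preorder trace (stopping at first violation):
  at node 47 with bounds (-inf, +inf): OK
  at node 46 with bounds (47, +inf): VIOLATION
Node 46 violates its bound: not (47 < 46 < +inf).
Result: Not a valid BST


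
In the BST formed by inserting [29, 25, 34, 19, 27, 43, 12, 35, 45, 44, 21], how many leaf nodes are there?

Tree built from: [29, 25, 34, 19, 27, 43, 12, 35, 45, 44, 21]
Tree (level-order array): [29, 25, 34, 19, 27, None, 43, 12, 21, None, None, 35, 45, None, None, None, None, None, None, 44]
Rule: A leaf has 0 children.
Per-node child counts:
  node 29: 2 child(ren)
  node 25: 2 child(ren)
  node 19: 2 child(ren)
  node 12: 0 child(ren)
  node 21: 0 child(ren)
  node 27: 0 child(ren)
  node 34: 1 child(ren)
  node 43: 2 child(ren)
  node 35: 0 child(ren)
  node 45: 1 child(ren)
  node 44: 0 child(ren)
Matching nodes: [12, 21, 27, 35, 44]
Count of leaf nodes: 5


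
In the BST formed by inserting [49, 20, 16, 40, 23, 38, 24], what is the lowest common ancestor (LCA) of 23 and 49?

Tree insertion order: [49, 20, 16, 40, 23, 38, 24]
Tree (level-order array): [49, 20, None, 16, 40, None, None, 23, None, None, 38, 24]
In a BST, the LCA of p=23, q=49 is the first node v on the
root-to-leaf path with p <= v <= q (go left if both < v, right if both > v).
Walk from root:
  at 49: 23 <= 49 <= 49, this is the LCA
LCA = 49


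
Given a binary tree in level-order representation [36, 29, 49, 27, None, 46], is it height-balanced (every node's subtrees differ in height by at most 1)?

Tree (level-order array): [36, 29, 49, 27, None, 46]
Definition: a tree is height-balanced if, at every node, |h(left) - h(right)| <= 1 (empty subtree has height -1).
Bottom-up per-node check:
  node 27: h_left=-1, h_right=-1, diff=0 [OK], height=0
  node 29: h_left=0, h_right=-1, diff=1 [OK], height=1
  node 46: h_left=-1, h_right=-1, diff=0 [OK], height=0
  node 49: h_left=0, h_right=-1, diff=1 [OK], height=1
  node 36: h_left=1, h_right=1, diff=0 [OK], height=2
All nodes satisfy the balance condition.
Result: Balanced


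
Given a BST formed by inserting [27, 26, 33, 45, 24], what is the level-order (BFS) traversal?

Tree insertion order: [27, 26, 33, 45, 24]
Tree (level-order array): [27, 26, 33, 24, None, None, 45]
BFS from the root, enqueuing left then right child of each popped node:
  queue [27] -> pop 27, enqueue [26, 33], visited so far: [27]
  queue [26, 33] -> pop 26, enqueue [24], visited so far: [27, 26]
  queue [33, 24] -> pop 33, enqueue [45], visited so far: [27, 26, 33]
  queue [24, 45] -> pop 24, enqueue [none], visited so far: [27, 26, 33, 24]
  queue [45] -> pop 45, enqueue [none], visited so far: [27, 26, 33, 24, 45]
Result: [27, 26, 33, 24, 45]


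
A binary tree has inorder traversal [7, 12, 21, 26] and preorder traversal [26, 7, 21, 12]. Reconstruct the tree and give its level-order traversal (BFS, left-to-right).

Inorder:  [7, 12, 21, 26]
Preorder: [26, 7, 21, 12]
Algorithm: preorder visits root first, so consume preorder in order;
for each root, split the current inorder slice at that value into
left-subtree inorder and right-subtree inorder, then recurse.
Recursive splits:
  root=26; inorder splits into left=[7, 12, 21], right=[]
  root=7; inorder splits into left=[], right=[12, 21]
  root=21; inorder splits into left=[12], right=[]
  root=12; inorder splits into left=[], right=[]
Reconstructed level-order: [26, 7, 21, 12]


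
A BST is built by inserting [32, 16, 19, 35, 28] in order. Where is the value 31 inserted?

Starting tree (level order): [32, 16, 35, None, 19, None, None, None, 28]
Insertion path: 32 -> 16 -> 19 -> 28
Result: insert 31 as right child of 28
Final tree (level order): [32, 16, 35, None, 19, None, None, None, 28, None, 31]


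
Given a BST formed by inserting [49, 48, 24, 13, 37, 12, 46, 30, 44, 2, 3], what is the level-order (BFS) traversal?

Tree insertion order: [49, 48, 24, 13, 37, 12, 46, 30, 44, 2, 3]
Tree (level-order array): [49, 48, None, 24, None, 13, 37, 12, None, 30, 46, 2, None, None, None, 44, None, None, 3]
BFS from the root, enqueuing left then right child of each popped node:
  queue [49] -> pop 49, enqueue [48], visited so far: [49]
  queue [48] -> pop 48, enqueue [24], visited so far: [49, 48]
  queue [24] -> pop 24, enqueue [13, 37], visited so far: [49, 48, 24]
  queue [13, 37] -> pop 13, enqueue [12], visited so far: [49, 48, 24, 13]
  queue [37, 12] -> pop 37, enqueue [30, 46], visited so far: [49, 48, 24, 13, 37]
  queue [12, 30, 46] -> pop 12, enqueue [2], visited so far: [49, 48, 24, 13, 37, 12]
  queue [30, 46, 2] -> pop 30, enqueue [none], visited so far: [49, 48, 24, 13, 37, 12, 30]
  queue [46, 2] -> pop 46, enqueue [44], visited so far: [49, 48, 24, 13, 37, 12, 30, 46]
  queue [2, 44] -> pop 2, enqueue [3], visited so far: [49, 48, 24, 13, 37, 12, 30, 46, 2]
  queue [44, 3] -> pop 44, enqueue [none], visited so far: [49, 48, 24, 13, 37, 12, 30, 46, 2, 44]
  queue [3] -> pop 3, enqueue [none], visited so far: [49, 48, 24, 13, 37, 12, 30, 46, 2, 44, 3]
Result: [49, 48, 24, 13, 37, 12, 30, 46, 2, 44, 3]


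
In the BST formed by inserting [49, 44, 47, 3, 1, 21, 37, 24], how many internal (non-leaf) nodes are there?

Tree built from: [49, 44, 47, 3, 1, 21, 37, 24]
Tree (level-order array): [49, 44, None, 3, 47, 1, 21, None, None, None, None, None, 37, 24]
Rule: An internal node has at least one child.
Per-node child counts:
  node 49: 1 child(ren)
  node 44: 2 child(ren)
  node 3: 2 child(ren)
  node 1: 0 child(ren)
  node 21: 1 child(ren)
  node 37: 1 child(ren)
  node 24: 0 child(ren)
  node 47: 0 child(ren)
Matching nodes: [49, 44, 3, 21, 37]
Count of internal (non-leaf) nodes: 5


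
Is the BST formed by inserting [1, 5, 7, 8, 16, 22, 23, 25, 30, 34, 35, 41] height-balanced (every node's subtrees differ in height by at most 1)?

Tree (level-order array): [1, None, 5, None, 7, None, 8, None, 16, None, 22, None, 23, None, 25, None, 30, None, 34, None, 35, None, 41]
Definition: a tree is height-balanced if, at every node, |h(left) - h(right)| <= 1 (empty subtree has height -1).
Bottom-up per-node check:
  node 41: h_left=-1, h_right=-1, diff=0 [OK], height=0
  node 35: h_left=-1, h_right=0, diff=1 [OK], height=1
  node 34: h_left=-1, h_right=1, diff=2 [FAIL (|-1-1|=2 > 1)], height=2
  node 30: h_left=-1, h_right=2, diff=3 [FAIL (|-1-2|=3 > 1)], height=3
  node 25: h_left=-1, h_right=3, diff=4 [FAIL (|-1-3|=4 > 1)], height=4
  node 23: h_left=-1, h_right=4, diff=5 [FAIL (|-1-4|=5 > 1)], height=5
  node 22: h_left=-1, h_right=5, diff=6 [FAIL (|-1-5|=6 > 1)], height=6
  node 16: h_left=-1, h_right=6, diff=7 [FAIL (|-1-6|=7 > 1)], height=7
  node 8: h_left=-1, h_right=7, diff=8 [FAIL (|-1-7|=8 > 1)], height=8
  node 7: h_left=-1, h_right=8, diff=9 [FAIL (|-1-8|=9 > 1)], height=9
  node 5: h_left=-1, h_right=9, diff=10 [FAIL (|-1-9|=10 > 1)], height=10
  node 1: h_left=-1, h_right=10, diff=11 [FAIL (|-1-10|=11 > 1)], height=11
Node 34 violates the condition: |-1 - 1| = 2 > 1.
Result: Not balanced
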